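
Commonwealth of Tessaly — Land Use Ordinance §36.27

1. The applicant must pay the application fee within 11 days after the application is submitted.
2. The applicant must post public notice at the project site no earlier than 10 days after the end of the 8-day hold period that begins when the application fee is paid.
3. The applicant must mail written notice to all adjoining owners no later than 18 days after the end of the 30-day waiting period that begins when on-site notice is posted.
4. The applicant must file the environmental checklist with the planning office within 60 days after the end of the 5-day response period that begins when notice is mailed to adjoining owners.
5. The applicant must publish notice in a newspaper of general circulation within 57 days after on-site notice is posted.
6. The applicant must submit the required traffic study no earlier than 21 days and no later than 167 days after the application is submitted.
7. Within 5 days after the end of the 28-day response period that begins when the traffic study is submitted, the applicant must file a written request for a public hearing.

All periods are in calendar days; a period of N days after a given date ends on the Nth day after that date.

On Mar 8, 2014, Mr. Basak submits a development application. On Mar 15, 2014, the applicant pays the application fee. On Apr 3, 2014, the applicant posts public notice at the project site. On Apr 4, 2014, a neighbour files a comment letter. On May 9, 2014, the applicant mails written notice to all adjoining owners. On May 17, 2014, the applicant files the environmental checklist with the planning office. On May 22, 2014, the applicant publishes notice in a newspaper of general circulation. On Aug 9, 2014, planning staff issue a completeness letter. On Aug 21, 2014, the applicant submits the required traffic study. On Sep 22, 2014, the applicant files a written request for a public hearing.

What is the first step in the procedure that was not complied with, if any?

Step 1 — counting 11 days from Mar 8, 2014 (when the application is submitted) gives a deadline of Mar 19, 2014; done Mar 15, 2014 — timely.
Step 2 — must wait 10 days from Mar 23, 2014 (end of the 8-day hold period, which began when the application fee is paid on Mar 15, 2014), so not before Apr 2, 2014; done Apr 3, 2014, after the minimum wait.
Step 3 — counting 18 days from May 3, 2014 (end of the 30-day waiting period, which began when on-site notice is posted on Apr 3, 2014) gives a deadline of May 21, 2014; May 9, 2014 is within that limit.
Step 4 — counting 60 days from May 14, 2014 (end of the 5-day response period, which began when notice is mailed to adjoining owners on May 9, 2014) gives a deadline of Jul 13, 2014; done May 17, 2014 — timely.
Step 5 — counting 57 days from Apr 3, 2014 (when on-site notice is posted) gives a deadline of May 30, 2014; completed May 22, 2014, before the deadline.
Step 6 — 21 and 167 days from Mar 8, 2014 (when the application is submitted) are Mar 29, 2014 and Aug 22, 2014 respectively; Aug 21, 2014 falls inside that range.
Step 7 — counting 5 days from Sep 18, 2014 (end of the 28-day response period, which began when the traffic study is submitted on Aug 21, 2014) gives a deadline of Sep 23, 2014; completed Sep 22, 2014, before the deadline.

None — every step was satisfied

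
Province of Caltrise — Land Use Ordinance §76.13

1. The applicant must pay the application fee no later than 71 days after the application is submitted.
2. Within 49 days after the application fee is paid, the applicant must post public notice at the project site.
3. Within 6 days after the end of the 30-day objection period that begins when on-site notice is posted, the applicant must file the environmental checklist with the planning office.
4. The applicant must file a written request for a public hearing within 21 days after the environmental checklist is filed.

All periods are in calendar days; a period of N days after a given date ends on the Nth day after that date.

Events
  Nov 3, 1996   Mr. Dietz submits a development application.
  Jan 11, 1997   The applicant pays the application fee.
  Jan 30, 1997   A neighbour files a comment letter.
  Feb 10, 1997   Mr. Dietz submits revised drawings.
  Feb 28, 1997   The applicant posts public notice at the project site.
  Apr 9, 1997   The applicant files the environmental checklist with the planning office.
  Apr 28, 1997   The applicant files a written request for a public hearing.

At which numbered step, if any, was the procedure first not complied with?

Step 1: 71 days after Nov 3, 1996 (when the application is submitted) is Jan 13, 1997; done Jan 11, 1997 — timely.
Step 2: 49 days after Jan 11, 1997 (when the application fee is paid) is Mar 1, 1997; Feb 28, 1997 is within that limit.
Step 3: 6 days after Mar 30, 1997 (end of the 30-day objection period, which began when on-site notice is posted on Feb 28, 1997) is Apr 5, 1997; done Apr 9, 1997 — 4 days late.

Step 3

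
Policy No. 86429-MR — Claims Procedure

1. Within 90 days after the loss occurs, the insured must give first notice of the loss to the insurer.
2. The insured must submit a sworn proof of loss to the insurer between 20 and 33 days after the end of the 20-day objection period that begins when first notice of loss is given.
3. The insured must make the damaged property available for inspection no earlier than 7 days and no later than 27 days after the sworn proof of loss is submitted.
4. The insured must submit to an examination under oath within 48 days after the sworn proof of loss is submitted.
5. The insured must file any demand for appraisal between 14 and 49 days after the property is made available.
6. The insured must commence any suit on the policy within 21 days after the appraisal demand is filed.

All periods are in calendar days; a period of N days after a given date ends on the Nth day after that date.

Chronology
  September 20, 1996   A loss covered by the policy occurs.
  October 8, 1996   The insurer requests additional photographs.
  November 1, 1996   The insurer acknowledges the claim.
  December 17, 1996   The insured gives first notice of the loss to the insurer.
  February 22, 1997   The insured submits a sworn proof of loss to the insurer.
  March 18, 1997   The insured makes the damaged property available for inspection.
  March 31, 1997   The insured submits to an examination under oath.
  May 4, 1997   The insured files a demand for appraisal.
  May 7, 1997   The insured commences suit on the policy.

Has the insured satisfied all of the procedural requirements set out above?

No

(1) due by September 20, 1996 + 90 days = December 19, 1996; December 17, 1996 is within that limit.
(2) the permitted window runs from January 6, 1997 + 20 = January 26, 1997 to January 6, 1997 + 33 = February 8, 1997; February 22, 1997 is 14 days past the end of the window.
The procedure was therefore not followed at step 2.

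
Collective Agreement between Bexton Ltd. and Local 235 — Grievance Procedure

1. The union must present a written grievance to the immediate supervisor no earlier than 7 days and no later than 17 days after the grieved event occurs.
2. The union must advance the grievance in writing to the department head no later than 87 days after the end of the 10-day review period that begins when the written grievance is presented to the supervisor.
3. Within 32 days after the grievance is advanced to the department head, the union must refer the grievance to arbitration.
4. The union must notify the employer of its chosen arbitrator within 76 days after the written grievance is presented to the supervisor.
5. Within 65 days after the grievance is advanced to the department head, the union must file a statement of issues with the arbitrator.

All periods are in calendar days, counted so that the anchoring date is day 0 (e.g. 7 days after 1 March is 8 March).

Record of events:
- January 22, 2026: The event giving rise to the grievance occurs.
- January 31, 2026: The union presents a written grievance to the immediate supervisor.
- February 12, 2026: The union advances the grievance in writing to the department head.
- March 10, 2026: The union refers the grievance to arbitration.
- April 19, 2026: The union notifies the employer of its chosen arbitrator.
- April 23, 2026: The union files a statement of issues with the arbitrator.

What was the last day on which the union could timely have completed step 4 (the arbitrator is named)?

Step 4 runs from January 31, 2026, when the written grievance is presented to the supervisor. 76 days after January 31, 2026 is April 17, 2026.

April 17, 2026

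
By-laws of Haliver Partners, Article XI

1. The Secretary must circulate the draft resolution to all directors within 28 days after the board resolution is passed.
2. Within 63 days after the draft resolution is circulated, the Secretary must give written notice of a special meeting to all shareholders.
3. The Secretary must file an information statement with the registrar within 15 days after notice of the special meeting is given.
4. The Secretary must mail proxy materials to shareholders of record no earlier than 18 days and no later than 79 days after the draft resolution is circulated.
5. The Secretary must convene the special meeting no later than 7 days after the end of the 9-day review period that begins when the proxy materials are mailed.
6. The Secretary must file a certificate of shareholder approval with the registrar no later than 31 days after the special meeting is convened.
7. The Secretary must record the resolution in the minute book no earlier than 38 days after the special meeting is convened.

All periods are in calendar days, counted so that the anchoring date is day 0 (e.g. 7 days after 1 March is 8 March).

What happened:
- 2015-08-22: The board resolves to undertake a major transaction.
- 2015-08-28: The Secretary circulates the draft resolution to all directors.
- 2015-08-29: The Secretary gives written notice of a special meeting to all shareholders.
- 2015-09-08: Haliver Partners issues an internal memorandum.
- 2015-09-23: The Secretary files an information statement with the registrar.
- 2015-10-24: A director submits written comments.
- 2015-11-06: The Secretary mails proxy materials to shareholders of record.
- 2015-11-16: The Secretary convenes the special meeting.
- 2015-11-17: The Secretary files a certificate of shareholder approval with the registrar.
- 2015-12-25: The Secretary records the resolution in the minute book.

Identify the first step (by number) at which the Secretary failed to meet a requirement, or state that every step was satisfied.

(1) due by 2015-08-22 + 28 days = 2015-09-19; 2015-08-28 is within that limit.
(2) due by 2015-08-28 + 63 days = 2015-10-30; done 2015-08-29 — timely.
(3) due by 2015-08-29 + 15 days = 2015-09-13; 2015-09-23 misses that deadline by 10 days.

Step 3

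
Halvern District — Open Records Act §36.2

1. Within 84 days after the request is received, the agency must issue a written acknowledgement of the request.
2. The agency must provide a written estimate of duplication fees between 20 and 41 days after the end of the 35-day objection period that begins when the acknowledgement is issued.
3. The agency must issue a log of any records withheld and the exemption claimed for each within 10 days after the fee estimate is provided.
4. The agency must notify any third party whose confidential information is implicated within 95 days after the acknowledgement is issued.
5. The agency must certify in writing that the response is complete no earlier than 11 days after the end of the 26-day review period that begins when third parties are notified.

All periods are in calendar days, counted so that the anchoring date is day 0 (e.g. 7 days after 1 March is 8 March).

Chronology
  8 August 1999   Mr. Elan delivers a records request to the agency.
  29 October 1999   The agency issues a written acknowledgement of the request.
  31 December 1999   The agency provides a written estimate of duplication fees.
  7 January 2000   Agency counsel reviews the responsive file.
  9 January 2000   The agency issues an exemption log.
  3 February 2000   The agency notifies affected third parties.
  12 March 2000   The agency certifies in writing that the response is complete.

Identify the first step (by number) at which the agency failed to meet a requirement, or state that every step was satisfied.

Step 4

(1) due by 8 August 1999 + 84 days = 31 October 1999; completed 29 October 1999, before the deadline.
(2) the permitted window runs from 3 December 1999 + 20 = 23 December 1999 to 3 December 1999 + 41 = 13 January 2000; 31 December 1999 falls inside that range.
(3) due by 31 December 1999 + 10 days = 10 January 2000; done 9 January 2000 — timely.
(4) due by 29 October 1999 + 95 days = 1 February 2000; 3 February 2000 misses that deadline by 2 days.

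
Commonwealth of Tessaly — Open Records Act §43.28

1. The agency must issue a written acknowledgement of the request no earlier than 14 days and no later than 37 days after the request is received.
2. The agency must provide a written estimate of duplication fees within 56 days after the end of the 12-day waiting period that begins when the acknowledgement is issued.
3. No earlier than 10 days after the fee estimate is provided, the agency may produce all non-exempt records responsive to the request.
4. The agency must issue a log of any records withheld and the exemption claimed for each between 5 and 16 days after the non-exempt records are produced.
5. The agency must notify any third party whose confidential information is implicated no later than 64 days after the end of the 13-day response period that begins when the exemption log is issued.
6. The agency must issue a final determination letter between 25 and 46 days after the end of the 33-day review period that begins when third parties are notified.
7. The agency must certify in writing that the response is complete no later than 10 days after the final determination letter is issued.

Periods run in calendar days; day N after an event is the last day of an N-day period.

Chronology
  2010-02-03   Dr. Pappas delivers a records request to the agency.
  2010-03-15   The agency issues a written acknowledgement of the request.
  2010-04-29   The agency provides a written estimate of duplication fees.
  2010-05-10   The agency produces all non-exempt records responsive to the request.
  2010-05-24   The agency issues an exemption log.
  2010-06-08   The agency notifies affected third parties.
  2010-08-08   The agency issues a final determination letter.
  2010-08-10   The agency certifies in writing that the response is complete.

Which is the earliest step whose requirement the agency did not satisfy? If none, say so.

Step 1: the window is 14–37 days after 2010-02-03 (when the request is received), so 2010-02-17 through 2010-03-12; done 2010-03-15 — 3 days after the window closed.
No need to go further; step 1 was not satisfied.

Step 1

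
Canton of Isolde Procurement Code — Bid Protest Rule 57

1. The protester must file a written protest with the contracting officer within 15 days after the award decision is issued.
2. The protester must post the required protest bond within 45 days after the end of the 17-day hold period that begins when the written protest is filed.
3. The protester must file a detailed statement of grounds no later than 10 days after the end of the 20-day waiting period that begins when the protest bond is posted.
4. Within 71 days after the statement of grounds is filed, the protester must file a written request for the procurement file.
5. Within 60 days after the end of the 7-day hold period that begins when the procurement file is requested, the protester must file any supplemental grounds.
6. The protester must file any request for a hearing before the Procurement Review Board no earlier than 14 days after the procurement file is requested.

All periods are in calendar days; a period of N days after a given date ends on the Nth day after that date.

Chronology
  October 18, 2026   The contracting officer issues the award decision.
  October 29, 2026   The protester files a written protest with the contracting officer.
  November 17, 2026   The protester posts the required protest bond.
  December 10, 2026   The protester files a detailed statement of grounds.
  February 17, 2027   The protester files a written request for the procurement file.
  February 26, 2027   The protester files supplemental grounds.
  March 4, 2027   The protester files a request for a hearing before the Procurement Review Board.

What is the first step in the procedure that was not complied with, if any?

(1) due by October 18, 2026 + 15 days = November 2, 2026; completed October 29, 2026, before the deadline.
(2) due by November 15, 2026 + 45 days = December 30, 2026; done November 17, 2026 — timely.
(3) due by December 7, 2026 + 10 days = December 17, 2026; December 10, 2026 is within that limit.
(4) due by December 10, 2026 + 71 days = February 19, 2027; completed February 17, 2027, before the deadline.
(5) due by February 24, 2027 + 60 days = April 25, 2027; completed February 26, 2027, before the deadline.
(6) permitted from February 17, 2027 + 14 days = March 3, 2027 onward; done March 4, 2027 — permitted.

None — every step was satisfied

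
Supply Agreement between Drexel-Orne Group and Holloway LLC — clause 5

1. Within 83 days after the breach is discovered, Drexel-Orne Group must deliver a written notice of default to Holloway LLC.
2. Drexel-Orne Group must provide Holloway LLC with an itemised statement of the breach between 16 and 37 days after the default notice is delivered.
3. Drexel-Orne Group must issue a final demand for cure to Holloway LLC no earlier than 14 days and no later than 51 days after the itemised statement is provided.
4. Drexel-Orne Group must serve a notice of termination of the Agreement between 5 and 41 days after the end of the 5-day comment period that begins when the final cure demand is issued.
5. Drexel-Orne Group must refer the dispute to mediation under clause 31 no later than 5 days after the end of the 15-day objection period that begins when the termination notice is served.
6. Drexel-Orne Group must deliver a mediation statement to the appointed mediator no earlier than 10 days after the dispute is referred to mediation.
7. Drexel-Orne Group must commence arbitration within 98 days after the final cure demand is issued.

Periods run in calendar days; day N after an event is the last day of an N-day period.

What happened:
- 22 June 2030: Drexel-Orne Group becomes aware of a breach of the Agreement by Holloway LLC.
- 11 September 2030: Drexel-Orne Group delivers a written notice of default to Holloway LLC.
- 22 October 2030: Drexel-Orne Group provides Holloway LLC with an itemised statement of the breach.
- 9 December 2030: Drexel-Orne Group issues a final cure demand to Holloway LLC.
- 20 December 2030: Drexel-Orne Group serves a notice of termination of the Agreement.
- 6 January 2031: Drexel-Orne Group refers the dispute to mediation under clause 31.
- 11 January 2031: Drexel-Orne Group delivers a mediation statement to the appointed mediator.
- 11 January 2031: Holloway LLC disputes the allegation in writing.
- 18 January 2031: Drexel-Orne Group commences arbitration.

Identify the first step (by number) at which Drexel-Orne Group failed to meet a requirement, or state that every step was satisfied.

Step 1 — counting 83 days from 22 June 2030 (when the breach is discovered) gives a deadline of 13 September 2030; completed 11 September 2030, before the deadline.
Step 2 — 16 and 37 days from 11 September 2030 (when the default notice is delivered) are 27 September 2030 and 18 October 2030 respectively; done 22 October 2030 — 4 days after the window closed.
The analysis stops there.

Step 2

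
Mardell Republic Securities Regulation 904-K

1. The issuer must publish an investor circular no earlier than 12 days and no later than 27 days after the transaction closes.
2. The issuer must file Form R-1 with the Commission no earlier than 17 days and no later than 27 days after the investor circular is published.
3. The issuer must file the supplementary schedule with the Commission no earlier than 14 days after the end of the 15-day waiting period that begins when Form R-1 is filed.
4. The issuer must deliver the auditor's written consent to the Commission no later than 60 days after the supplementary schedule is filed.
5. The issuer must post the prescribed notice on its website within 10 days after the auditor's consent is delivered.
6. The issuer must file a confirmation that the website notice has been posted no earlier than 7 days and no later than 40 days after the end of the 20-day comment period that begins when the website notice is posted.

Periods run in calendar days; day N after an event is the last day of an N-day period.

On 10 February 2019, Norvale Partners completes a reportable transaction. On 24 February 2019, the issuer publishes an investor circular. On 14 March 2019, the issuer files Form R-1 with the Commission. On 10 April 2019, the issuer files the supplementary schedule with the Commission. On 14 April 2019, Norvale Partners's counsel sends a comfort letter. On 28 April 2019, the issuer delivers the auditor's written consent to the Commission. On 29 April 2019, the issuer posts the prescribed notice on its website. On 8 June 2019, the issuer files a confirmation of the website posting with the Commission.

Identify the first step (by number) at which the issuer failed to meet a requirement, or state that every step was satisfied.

Step 3

(1) the permitted window runs from 10 February 2019 + 12 = 22 February 2019 to 10 February 2019 + 27 = 9 March 2019; 24 February 2019 falls inside that range.
(2) the permitted window runs from 24 February 2019 + 17 = 13 March 2019 to 24 February 2019 + 27 = 23 March 2019; done 14 March 2019, which is between those dates.
(3) permitted from 29 March 2019 + 14 days = 12 April 2019 onward; acted on 10 April 2019, 2 days prematurely.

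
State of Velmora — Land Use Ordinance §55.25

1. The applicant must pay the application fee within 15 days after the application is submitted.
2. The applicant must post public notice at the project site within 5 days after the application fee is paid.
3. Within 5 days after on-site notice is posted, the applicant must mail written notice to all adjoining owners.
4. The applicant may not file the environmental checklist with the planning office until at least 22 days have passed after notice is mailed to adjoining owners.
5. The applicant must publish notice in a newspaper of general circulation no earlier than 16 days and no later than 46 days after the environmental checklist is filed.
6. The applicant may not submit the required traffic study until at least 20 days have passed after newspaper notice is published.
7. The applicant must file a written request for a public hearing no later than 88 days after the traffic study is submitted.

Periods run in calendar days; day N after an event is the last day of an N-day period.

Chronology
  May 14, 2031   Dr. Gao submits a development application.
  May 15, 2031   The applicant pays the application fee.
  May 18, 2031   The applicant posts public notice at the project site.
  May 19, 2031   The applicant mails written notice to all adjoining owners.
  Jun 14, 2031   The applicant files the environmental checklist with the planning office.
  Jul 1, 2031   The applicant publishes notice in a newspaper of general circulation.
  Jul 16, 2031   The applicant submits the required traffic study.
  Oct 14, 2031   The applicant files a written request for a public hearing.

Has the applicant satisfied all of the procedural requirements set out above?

Step 1: 15 days after May 14, 2031 (when the application is submitted) is May 29, 2031; completed May 15, 2031, before the deadline.
Step 2: 5 days after May 15, 2031 (when the application fee is paid) is May 20, 2031; completed May 18, 2031, before the deadline.
Step 3: 5 days after May 18, 2031 (when on-site notice is posted) is May 23, 2031; completed May 19, 2031, before the deadline.
Step 4: the earliest permitted date is 22 days after May 19, 2031 (when notice is mailed to adjoining owners), i.e. Jun 10, 2031; Jun 14, 2031 is on or after that date.
Step 5: the window is 16–46 days after Jun 14, 2031 (when the environmental checklist is filed), so Jun 30, 2031 through Jul 30, 2031; done Jul 1, 2031, which is between those dates.
Step 6: the earliest permitted date is 20 days after Jul 1, 2031 (when newspaper notice is published), i.e. Jul 21, 2031; Jul 16, 2031 is 5 days before the earliest permitted date.
No need to go further; step 6 was not satisfied.

No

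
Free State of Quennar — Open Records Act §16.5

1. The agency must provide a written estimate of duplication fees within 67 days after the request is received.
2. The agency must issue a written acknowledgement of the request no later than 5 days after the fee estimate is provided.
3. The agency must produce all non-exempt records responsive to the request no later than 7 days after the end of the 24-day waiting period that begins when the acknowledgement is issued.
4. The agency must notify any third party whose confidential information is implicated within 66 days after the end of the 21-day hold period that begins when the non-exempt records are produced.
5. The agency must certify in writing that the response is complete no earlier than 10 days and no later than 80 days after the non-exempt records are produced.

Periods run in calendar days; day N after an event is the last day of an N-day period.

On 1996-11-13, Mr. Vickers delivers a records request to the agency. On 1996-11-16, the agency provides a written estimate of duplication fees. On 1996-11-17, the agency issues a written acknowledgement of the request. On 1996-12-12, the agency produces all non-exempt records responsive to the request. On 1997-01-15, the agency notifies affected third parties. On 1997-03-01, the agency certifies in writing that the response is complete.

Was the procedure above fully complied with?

Yes

Step 1 — counting 67 days from 1996-11-13 (when the request is received) gives a deadline of 1997-01-19; done 1996-11-16 — timely.
Step 2 — counting 5 days from 1996-11-16 (when the fee estimate is provided) gives a deadline of 1996-11-21; 1996-11-17 is within that limit.
Step 3 — counting 7 days from 1996-12-11 (end of the 24-day waiting period, which began when the acknowledgement is issued on 1996-11-17) gives a deadline of 1996-12-18; 1996-12-12 is within that limit.
Step 4 — counting 66 days from 1997-01-02 (end of the 21-day hold period, which began when the non-exempt records are produced on 1996-12-12) gives a deadline of 1997-03-09; 1997-01-15 is within that limit.
Step 5 — 10 and 80 days from 1996-12-12 (when the non-exempt records are produced) are 1996-12-22 and 1997-03-02 respectively; 1997-03-01 falls inside that range.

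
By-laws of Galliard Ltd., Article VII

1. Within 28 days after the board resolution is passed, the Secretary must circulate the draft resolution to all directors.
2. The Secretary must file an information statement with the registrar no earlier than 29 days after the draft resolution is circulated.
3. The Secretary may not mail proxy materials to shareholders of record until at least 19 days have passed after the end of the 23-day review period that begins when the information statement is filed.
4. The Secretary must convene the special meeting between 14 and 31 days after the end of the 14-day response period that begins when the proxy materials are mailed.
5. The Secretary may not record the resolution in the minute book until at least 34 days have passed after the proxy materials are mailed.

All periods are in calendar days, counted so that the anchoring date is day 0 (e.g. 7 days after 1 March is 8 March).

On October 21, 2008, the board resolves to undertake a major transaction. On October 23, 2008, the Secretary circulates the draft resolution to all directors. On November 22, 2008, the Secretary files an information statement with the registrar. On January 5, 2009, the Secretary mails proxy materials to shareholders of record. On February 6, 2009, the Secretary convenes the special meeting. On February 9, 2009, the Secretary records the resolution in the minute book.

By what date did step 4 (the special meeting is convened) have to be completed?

February 19, 2009

The proxy materials are mailed on January 5, 2009; the 14-day response period therefore ends January 19, 2009, and step 4 runs from that date. The window is 14–31 days after January 19, 2009; it closes on February 19, 2009.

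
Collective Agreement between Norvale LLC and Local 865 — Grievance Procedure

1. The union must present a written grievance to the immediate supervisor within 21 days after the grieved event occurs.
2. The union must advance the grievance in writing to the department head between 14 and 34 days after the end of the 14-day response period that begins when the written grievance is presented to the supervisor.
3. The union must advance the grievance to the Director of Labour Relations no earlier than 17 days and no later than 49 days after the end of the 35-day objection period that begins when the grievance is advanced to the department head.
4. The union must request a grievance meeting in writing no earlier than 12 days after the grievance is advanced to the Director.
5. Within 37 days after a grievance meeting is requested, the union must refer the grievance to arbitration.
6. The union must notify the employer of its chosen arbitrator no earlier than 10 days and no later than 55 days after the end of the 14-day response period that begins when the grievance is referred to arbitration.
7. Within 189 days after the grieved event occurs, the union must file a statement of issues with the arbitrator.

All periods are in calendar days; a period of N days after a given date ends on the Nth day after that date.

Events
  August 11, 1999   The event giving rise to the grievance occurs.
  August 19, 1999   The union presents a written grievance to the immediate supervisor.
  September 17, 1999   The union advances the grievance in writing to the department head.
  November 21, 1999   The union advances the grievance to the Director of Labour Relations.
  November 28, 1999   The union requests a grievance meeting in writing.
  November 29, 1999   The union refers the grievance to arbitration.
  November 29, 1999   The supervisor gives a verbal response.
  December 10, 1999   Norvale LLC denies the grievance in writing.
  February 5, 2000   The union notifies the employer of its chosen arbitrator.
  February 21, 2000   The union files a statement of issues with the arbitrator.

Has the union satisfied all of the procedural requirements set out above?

Step 1 — counting 21 days from August 11, 1999 (when the grieved event occurs) gives a deadline of September 1, 1999; done August 19, 1999 — timely.
Step 2 — 14 and 34 days from September 2, 1999 (end of the 14-day response period, which began when the written grievance is presented to the supervisor on August 19, 1999) are September 16, 1999 and October 6, 1999 respectively; done September 17, 1999 — within the window.
Step 3 — 17 and 49 days from October 22, 1999 (end of the 35-day objection period, which began when the grievance is advanced to the department head on September 17, 1999) are November 8, 1999 and December 10, 1999 respectively; November 21, 1999 falls inside that range.
Step 4 — must wait 12 days from November 21, 1999 (when the grievance is advanced to the Director), so not before December 3, 1999; acted on November 28, 1999, 5 days prematurely.
The analysis stops there.

No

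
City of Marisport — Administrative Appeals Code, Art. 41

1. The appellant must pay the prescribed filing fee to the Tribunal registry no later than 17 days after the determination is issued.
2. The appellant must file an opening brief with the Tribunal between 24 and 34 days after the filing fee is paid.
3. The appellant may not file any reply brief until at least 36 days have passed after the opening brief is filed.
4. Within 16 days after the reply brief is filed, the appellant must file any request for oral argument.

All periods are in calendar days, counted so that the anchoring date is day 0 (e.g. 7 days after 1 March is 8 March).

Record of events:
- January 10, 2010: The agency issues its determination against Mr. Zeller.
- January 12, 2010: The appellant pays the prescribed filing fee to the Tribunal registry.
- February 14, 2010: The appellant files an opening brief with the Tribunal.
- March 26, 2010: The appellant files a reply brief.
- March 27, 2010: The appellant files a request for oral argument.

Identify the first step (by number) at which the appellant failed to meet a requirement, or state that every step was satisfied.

None — every step was satisfied

(1) due by January 10, 2010 + 17 days = January 27, 2010; completed January 12, 2010, before the deadline.
(2) the permitted window runs from January 12, 2010 + 24 = February 5, 2010 to January 12, 2010 + 34 = February 15, 2010; February 14, 2010 falls inside that range.
(3) permitted from February 14, 2010 + 36 days = March 22, 2010 onward; done March 26, 2010, after the minimum wait.
(4) due by March 26, 2010 + 16 days = April 11, 2010; completed March 27, 2010, before the deadline.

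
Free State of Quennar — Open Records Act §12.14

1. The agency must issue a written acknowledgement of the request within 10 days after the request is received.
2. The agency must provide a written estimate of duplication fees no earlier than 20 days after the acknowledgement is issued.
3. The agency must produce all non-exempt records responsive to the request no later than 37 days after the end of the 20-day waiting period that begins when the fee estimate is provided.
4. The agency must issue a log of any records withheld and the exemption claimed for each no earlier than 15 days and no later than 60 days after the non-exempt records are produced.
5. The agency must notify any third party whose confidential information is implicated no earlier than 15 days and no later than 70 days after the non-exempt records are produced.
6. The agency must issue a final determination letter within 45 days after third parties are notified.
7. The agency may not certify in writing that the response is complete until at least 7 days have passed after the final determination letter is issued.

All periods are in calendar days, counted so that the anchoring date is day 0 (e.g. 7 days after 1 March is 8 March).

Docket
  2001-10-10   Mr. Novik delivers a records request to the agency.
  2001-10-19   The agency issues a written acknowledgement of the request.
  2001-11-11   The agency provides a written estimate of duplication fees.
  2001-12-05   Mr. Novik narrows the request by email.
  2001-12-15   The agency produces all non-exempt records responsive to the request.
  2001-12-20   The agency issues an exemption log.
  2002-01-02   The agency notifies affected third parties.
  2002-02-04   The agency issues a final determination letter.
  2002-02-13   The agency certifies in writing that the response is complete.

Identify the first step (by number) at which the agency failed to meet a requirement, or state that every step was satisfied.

Step 1: 10 days after 2001-10-10 (when the request is received) is 2001-10-20; done 2001-10-19 — timely.
Step 2: the earliest permitted date is 20 days after 2001-10-19 (when the acknowledgement is issued), i.e. 2001-11-08; done 2001-11-11, after the minimum wait.
Step 3: 37 days after 2001-12-01 (end of the 20-day waiting period, which began when the fee estimate is provided on 2001-11-11) is 2002-01-07; completed 2001-12-15, before the deadline.
Step 4: the window is 15–60 days after 2001-12-15 (when the non-exempt records are produced), so 2001-12-30 through 2002-02-13; done 2001-12-20 — 10 days before the window opened.

Step 4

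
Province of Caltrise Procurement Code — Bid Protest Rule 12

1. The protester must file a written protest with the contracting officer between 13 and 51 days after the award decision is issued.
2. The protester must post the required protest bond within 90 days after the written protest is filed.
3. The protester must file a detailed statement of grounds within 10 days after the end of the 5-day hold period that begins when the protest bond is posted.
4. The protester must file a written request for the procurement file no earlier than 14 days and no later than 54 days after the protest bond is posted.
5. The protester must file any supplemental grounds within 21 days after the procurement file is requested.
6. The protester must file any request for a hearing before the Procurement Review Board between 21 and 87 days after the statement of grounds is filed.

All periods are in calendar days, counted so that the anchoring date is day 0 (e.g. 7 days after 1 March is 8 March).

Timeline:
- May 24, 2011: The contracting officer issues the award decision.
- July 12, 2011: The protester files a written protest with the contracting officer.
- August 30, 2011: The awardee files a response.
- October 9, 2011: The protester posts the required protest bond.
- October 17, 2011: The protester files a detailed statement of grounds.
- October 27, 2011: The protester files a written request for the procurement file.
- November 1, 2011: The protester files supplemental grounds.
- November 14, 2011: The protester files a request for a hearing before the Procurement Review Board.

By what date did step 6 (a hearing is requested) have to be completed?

January 12, 2012

Step 6 runs from October 17, 2011, when the statement of grounds is filed. The window is 21–87 days after October 17, 2011; it closes on January 12, 2012.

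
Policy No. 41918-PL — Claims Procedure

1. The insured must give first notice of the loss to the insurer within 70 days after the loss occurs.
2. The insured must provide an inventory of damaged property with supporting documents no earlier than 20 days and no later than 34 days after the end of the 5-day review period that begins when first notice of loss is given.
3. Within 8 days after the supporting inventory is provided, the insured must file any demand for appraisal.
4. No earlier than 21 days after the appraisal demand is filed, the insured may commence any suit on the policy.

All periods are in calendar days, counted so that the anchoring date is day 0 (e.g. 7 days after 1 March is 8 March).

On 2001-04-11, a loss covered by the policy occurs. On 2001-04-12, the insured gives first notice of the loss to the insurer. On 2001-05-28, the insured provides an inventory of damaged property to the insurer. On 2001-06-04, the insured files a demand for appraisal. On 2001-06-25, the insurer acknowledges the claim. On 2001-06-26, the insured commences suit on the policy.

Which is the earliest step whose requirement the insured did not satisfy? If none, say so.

(1) due by 2001-04-11 + 70 days = 2001-06-20; done 2001-04-12 — timely.
(2) the permitted window runs from 2001-04-17 + 20 = 2001-05-07 to 2001-04-17 + 34 = 2001-05-21; done 2001-05-28 — 7 days after the window closed.

Step 2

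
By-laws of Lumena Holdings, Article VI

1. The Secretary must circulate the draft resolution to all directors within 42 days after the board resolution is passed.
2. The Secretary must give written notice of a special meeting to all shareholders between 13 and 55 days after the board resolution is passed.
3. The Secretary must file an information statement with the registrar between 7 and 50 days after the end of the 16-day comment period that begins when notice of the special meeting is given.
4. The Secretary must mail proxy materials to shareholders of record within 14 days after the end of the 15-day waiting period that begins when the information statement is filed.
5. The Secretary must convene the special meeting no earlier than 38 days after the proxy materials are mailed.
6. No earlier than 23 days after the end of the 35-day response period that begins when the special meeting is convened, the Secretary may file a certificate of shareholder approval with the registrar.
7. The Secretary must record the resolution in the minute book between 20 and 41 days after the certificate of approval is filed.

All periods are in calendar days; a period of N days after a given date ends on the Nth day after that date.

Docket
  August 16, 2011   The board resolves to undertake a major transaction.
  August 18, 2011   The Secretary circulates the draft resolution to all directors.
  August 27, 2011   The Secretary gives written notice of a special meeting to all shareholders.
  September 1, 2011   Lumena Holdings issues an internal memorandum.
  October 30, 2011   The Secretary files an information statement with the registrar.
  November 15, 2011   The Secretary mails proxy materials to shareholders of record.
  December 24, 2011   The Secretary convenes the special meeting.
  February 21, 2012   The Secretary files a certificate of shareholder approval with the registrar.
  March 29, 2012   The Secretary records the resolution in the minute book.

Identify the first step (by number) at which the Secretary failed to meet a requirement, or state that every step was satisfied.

Step 2

Step 1 — counting 42 days from August 16, 2011 (when the board resolution is passed) gives a deadline of September 27, 2011; done August 18, 2011 — timely.
Step 2 — 13 and 55 days from August 16, 2011 (when the board resolution is passed) are August 29, 2011 and October 10, 2011 respectively; done August 27, 2011 — 2 days before the window opened.
No need to go further; step 2 was not satisfied.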